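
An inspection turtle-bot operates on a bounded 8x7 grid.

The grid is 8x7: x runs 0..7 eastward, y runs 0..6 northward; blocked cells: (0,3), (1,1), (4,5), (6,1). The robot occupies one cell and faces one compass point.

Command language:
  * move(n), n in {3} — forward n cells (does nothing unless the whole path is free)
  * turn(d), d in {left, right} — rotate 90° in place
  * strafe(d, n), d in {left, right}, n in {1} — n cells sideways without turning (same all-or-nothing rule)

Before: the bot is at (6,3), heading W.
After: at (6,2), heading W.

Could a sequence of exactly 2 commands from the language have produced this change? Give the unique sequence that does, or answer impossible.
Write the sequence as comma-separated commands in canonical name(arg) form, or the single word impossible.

key: the second strafe(left, 1) would hit the blocked cell at (6,1), so it does nothing
start: at (6,3), heading W
step 1 (strafe(left, 1)): at (6,2), heading W
step 2 (strafe(left, 1)): at (6,2), heading W
no rival 2-sequence matches.

strafe(left, 1), strafe(left, 1)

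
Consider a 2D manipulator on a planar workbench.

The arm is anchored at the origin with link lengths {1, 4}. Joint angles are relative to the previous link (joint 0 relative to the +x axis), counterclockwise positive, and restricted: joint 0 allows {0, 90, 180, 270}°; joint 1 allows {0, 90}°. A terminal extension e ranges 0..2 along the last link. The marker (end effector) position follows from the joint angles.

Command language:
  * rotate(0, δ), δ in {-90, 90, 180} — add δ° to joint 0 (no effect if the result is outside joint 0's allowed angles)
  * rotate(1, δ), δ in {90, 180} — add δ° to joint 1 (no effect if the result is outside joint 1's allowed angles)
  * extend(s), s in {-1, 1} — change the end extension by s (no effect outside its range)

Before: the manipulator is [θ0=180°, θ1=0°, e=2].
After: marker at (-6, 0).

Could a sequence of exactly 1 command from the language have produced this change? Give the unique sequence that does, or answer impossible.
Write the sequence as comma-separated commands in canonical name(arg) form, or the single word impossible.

extend(-1)

from: [θ0=180°, θ1=0°, e=2]
step 1 (extend(-1)): [θ0=180°, θ1=0°, e=1]
no rival 1-sequence matches.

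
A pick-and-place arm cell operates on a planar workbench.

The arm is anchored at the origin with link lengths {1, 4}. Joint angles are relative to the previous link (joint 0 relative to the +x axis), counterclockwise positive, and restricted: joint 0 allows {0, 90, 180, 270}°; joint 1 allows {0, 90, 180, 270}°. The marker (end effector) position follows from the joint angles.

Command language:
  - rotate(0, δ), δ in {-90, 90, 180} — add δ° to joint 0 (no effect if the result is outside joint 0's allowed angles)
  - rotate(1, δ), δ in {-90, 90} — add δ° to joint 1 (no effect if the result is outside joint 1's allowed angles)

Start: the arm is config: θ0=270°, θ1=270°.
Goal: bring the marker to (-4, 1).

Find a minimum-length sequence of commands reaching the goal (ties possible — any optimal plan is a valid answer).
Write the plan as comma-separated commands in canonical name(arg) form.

initial: config: θ0=270°, θ1=270°
step 1 (rotate(0, 180)): config: θ0=90°, θ1=270°
step 2 (rotate(1, 90)): config: θ0=90°, θ1=0°
step 3 (rotate(1, 90)): config: θ0=90°, θ1=90°
shorter routes all fall short; 3 is best.

rotate(0, 180), rotate(1, 90), rotate(1, 90)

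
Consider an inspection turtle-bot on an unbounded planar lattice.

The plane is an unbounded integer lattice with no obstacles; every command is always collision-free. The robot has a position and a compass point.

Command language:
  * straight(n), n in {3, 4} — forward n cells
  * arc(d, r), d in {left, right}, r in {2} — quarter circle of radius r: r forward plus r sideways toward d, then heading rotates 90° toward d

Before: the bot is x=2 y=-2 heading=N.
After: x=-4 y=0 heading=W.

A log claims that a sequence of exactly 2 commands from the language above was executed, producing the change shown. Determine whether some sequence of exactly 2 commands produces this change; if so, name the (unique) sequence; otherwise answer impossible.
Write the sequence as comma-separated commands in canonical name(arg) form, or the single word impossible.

key: position moved to (-4,0) AND the heading swung to W — translation plus rotation needed
initial: x=2 y=-2 heading=N
step 1 (arc(left, 2)): x=0 y=0 heading=W
step 2 (straight(4)): x=-4 y=0 heading=W
no rival 2-sequence matches.

arc(left, 2), straight(4)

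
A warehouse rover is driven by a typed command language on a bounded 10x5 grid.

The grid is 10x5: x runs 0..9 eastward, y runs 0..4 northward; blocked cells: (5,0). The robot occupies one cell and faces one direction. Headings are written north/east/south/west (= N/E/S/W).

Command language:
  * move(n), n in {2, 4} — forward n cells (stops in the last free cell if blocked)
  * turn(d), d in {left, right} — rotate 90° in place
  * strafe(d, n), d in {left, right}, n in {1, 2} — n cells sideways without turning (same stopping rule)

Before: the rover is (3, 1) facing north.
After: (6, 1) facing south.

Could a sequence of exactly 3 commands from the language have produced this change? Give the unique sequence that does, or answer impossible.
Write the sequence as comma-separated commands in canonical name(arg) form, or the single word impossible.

every 3-command combo misses the target.

impossible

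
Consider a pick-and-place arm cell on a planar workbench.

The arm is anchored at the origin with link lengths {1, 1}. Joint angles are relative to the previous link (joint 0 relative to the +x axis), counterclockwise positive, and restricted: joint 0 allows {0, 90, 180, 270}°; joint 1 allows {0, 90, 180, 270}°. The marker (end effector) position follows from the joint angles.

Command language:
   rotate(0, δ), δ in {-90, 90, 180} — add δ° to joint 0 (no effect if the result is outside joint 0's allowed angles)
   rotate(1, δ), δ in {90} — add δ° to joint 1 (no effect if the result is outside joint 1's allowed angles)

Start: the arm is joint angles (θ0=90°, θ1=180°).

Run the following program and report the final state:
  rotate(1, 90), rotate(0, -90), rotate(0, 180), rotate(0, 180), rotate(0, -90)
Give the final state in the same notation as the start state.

joint angles (θ0=270°, θ1=270°)

t0: joint angles (θ0=90°, θ1=180°)
[1] after rotate(1, 90): joint angles (θ0=90°, θ1=270°)
[2] after rotate(0, -90): joint angles (θ0=0°, θ1=270°)
[3] after rotate(0, 180): joint angles (θ0=180°, θ1=270°)
[4] after rotate(0, 180): joint angles (θ0=0°, θ1=270°)
[5] after rotate(0, -90): joint angles (θ0=270°, θ1=270°)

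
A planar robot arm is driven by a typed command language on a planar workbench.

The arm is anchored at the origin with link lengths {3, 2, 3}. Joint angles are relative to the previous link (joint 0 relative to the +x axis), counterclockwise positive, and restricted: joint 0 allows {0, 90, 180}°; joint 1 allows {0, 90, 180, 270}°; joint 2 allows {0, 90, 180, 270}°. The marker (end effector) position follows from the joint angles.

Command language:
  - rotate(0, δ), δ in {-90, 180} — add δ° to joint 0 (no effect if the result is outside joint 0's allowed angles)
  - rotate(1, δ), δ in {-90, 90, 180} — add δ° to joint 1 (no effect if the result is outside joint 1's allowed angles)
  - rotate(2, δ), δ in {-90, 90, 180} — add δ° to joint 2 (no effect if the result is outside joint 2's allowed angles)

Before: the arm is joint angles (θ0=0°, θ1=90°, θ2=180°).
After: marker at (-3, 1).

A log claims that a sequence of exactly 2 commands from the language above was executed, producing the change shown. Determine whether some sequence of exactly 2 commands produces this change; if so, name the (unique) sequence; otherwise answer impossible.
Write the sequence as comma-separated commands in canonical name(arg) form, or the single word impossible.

key: order matters: swapping rotate(0, -90) and rotate(0, 180) lands elsewhere
begin: joint angles (θ0=0°, θ1=90°, θ2=180°)
t=1 rotate(0, -90) ⇒ joint angles (θ0=0°, θ1=90°, θ2=180°)
t=2 rotate(0, 180) ⇒ joint angles (θ0=180°, θ1=90°, θ2=180°)
all 64 alternatives checked — unique.

rotate(0, -90), rotate(0, 180)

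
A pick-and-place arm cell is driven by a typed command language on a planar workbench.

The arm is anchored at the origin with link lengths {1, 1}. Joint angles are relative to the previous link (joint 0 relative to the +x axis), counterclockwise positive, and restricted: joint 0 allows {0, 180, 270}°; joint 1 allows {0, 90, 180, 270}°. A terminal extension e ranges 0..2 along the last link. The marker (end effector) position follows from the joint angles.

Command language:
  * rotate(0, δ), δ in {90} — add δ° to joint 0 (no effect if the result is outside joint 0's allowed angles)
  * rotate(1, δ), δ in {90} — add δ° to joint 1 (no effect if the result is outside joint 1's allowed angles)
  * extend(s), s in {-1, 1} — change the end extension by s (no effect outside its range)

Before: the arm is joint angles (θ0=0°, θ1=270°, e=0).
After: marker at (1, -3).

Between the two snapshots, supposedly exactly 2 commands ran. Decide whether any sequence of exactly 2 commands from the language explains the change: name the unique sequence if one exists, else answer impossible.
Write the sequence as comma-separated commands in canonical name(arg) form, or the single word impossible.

from: joint angles (θ0=0°, θ1=270°, e=0)
t=1 extend(1) ⇒ joint angles (θ0=0°, θ1=270°, e=1)
t=2 extend(1) ⇒ joint angles (θ0=0°, θ1=270°, e=2)
no other 2-command option fits: unique.

extend(1), extend(1)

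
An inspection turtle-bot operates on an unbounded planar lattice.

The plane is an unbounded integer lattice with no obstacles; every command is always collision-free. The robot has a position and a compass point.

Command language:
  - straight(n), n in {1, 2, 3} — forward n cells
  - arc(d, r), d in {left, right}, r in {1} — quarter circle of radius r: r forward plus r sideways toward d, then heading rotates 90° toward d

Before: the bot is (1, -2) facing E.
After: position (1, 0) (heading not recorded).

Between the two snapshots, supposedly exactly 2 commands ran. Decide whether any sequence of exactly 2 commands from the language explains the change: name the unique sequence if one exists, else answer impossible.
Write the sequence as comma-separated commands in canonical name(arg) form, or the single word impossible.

t0: (1, -2) facing E
step 1 (arc(left, 1)): (2, -1) facing N
step 2 (arc(left, 1)): (1, 0) facing W
no other 2-command option fits: unique.

arc(left, 1), arc(left, 1)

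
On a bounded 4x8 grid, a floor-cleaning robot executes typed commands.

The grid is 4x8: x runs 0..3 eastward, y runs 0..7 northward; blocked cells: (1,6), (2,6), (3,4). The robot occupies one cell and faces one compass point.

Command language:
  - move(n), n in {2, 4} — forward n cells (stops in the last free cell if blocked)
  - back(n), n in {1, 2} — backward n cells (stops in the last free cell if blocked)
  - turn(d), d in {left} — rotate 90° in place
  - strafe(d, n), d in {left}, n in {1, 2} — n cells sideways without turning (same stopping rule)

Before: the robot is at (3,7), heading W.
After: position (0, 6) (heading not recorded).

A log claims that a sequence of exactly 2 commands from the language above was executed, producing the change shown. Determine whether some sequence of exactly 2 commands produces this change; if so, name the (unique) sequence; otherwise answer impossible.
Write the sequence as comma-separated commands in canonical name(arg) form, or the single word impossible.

move(4), strafe(left, 1)

key: move(4) runs into the grid edge before its full distance
initial: at (3,7), heading W
step 1 (move(4)): at (0,7), heading W
step 2 (strafe(left, 1)): at (0,6), heading W
uniquely the one of 49 2-step routes that fits.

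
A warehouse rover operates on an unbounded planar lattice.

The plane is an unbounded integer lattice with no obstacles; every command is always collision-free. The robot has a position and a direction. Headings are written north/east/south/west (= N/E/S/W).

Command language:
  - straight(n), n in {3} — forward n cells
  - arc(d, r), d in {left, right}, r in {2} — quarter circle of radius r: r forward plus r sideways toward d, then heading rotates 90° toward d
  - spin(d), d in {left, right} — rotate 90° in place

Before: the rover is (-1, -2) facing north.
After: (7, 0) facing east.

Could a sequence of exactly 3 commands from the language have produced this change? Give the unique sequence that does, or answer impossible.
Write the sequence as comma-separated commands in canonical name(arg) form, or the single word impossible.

arc(right, 2), straight(3), straight(3)

key: running straight(3) before arc(right, 2) would end elsewhere — order is forced
begin: (-1, -2) facing north
t=1 arc(right, 2) ⇒ (1, 0) facing east
t=2 straight(3) ⇒ (4, 0) facing east
t=3 straight(3) ⇒ (7, 0) facing east
uniquely the one of 125 3-step routes that fits.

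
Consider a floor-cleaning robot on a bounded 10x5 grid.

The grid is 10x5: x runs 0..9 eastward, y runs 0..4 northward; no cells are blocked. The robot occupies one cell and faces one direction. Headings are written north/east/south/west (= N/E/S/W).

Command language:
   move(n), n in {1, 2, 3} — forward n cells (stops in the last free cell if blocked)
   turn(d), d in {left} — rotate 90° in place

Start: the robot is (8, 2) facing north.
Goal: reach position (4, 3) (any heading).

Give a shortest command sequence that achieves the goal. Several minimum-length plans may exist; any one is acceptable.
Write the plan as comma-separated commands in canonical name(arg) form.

move(1), turn(left), move(1), move(3)

start: (8, 2) facing north
step 1 (move(1)): (8, 3) facing north
step 2 (turn(left)): (8, 3) facing west
step 3 (move(1)): (7, 3) facing west
step 4 (move(3)): (4, 3) facing west
no 3-step plan works, so 4 is optimal.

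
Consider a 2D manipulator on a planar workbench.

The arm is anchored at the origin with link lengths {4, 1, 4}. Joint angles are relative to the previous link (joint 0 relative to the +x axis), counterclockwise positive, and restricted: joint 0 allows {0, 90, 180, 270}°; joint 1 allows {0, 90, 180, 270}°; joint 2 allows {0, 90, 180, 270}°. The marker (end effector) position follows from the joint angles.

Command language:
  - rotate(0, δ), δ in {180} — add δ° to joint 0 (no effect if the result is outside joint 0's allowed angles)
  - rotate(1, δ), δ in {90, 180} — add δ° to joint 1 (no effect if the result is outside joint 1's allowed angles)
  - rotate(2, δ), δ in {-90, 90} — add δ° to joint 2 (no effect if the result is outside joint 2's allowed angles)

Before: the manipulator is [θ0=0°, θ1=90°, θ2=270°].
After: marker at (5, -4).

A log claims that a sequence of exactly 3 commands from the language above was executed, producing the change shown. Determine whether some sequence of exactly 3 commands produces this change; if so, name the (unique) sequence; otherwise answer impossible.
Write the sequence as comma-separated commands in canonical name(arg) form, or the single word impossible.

rotate(1, 90), rotate(1, 90), rotate(1, 90)

begin: [θ0=0°, θ1=90°, θ2=270°]
[1] after rotate(1, 90): [θ0=0°, θ1=180°, θ2=270°]
[2] after rotate(1, 90): [θ0=0°, θ1=270°, θ2=270°]
[3] after rotate(1, 90): [θ0=0°, θ1=0°, θ2=270°]
all 125 alternatives checked — unique.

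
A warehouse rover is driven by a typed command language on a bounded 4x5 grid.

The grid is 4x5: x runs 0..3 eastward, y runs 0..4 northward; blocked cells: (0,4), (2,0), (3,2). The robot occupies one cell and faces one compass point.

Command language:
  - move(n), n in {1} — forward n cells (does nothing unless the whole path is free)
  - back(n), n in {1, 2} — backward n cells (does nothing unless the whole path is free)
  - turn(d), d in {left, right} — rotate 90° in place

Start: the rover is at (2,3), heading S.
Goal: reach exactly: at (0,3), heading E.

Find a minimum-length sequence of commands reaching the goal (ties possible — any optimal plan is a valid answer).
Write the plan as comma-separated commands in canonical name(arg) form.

begin: at (2,3), heading S
t=1 turn(left) ⇒ at (2,3), heading E
t=2 back(2) ⇒ at (0,3), heading E
nothing shorter than 2 reaches the goal.

turn(left), back(2)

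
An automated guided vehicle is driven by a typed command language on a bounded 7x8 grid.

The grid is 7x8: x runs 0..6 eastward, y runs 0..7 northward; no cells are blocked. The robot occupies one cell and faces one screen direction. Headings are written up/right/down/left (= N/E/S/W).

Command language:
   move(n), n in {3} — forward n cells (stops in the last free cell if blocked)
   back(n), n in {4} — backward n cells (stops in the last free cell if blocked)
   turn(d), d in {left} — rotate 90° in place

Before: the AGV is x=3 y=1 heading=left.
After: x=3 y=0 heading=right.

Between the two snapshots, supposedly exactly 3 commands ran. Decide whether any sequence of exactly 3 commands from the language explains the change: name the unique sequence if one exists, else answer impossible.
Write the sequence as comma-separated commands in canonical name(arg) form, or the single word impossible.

turn(left), move(3), turn(left)

key: cell and facing (now E) both changed — the 3 commands mix motion and turning
begin: x=3 y=1 heading=left
[1] after turn(left): x=3 y=1 heading=down
[2] after move(3): x=3 y=0 heading=down
[3] after turn(left): x=3 y=0 heading=right
uniquely the one of 27 3-step routes that fits.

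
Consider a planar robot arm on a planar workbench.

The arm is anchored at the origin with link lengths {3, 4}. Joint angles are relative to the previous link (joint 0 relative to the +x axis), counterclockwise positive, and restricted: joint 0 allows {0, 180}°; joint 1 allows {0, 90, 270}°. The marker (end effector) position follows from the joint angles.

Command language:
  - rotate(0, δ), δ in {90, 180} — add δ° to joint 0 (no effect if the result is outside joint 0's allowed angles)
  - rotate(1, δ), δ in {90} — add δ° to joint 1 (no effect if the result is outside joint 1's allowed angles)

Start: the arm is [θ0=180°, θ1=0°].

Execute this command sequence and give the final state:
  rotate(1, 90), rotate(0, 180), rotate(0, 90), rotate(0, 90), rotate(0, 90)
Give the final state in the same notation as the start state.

[θ0=0°, θ1=90°]

from: [θ0=180°, θ1=0°]
step 1 (rotate(1, 90)): [θ0=180°, θ1=90°]
step 2 (rotate(0, 180)): [θ0=0°, θ1=90°]
step 3 (rotate(0, 90)): [θ0=0°, θ1=90°]
step 4 (rotate(0, 90)): [θ0=0°, θ1=90°]
step 5 (rotate(0, 90)): [θ0=0°, θ1=90°]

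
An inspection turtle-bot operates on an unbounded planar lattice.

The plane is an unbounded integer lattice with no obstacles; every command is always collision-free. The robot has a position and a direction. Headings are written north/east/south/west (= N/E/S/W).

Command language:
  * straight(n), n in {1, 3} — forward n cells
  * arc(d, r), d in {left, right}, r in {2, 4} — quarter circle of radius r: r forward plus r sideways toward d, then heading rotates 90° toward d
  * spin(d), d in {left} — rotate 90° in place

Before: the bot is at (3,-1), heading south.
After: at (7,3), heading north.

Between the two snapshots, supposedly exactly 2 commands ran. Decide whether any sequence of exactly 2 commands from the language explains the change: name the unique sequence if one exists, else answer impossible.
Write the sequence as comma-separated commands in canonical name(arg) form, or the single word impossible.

key: running arc(left, 4) before spin(left) would end elsewhere — order is forced
begin: at (3,-1), heading south
step 1 (spin(left)): at (3,-1), heading east
step 2 (arc(left, 4)): at (7,3), heading north
no rival 2-sequence matches.

spin(left), arc(left, 4)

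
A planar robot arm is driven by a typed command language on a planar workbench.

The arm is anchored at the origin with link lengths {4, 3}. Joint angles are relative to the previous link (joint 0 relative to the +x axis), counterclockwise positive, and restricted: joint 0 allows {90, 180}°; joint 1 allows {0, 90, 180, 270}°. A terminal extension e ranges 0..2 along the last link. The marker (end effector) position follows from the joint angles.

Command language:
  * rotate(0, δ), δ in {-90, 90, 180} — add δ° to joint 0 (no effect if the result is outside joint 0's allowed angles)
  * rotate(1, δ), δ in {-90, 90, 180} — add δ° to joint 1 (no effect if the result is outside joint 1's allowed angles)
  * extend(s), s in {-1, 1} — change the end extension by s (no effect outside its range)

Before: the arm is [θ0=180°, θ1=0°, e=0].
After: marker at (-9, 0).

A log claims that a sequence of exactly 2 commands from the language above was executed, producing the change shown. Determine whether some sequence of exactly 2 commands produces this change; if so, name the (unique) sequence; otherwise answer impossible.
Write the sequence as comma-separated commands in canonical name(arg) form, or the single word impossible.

from: [θ0=180°, θ1=0°, e=0]
step 1 (extend(1)): [θ0=180°, θ1=0°, e=1]
step 2 (extend(1)): [θ0=180°, θ1=0°, e=2]
no other 2-command option fits: unique.

extend(1), extend(1)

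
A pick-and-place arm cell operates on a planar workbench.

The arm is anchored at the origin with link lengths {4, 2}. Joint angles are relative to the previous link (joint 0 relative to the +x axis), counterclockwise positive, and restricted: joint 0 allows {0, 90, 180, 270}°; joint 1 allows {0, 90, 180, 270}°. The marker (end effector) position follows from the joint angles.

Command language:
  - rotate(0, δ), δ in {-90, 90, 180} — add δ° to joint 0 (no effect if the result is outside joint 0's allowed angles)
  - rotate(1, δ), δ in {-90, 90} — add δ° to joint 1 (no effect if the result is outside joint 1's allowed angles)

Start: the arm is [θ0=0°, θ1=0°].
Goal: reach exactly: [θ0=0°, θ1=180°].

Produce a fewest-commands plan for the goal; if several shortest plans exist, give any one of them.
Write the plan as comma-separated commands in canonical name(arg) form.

initial: [θ0=0°, θ1=0°]
[1] after rotate(1, -90): [θ0=0°, θ1=270°]
[2] after rotate(1, -90): [θ0=0°, θ1=180°]
no 1-step plan works, so 2 is optimal.

rotate(1, -90), rotate(1, -90)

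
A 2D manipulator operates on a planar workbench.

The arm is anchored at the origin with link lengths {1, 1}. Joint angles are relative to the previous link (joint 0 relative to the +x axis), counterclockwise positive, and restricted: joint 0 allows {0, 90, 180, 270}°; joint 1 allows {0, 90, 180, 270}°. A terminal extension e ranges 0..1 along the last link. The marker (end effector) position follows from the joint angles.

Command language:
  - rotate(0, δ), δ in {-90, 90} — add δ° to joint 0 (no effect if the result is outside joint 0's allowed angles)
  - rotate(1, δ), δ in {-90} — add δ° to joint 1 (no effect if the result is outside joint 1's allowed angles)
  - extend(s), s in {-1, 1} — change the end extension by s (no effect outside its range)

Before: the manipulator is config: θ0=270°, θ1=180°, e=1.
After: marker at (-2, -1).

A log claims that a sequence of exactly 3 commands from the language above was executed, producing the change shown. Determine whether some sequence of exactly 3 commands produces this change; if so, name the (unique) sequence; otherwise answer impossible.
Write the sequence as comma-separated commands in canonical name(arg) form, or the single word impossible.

rotate(1, -90), rotate(1, -90), rotate(1, -90)

start: config: θ0=270°, θ1=180°, e=1
1. rotate(1, -90) → config: θ0=270°, θ1=90°, e=1
2. rotate(1, -90) → config: θ0=270°, θ1=0°, e=1
3. rotate(1, -90) → config: θ0=270°, θ1=270°, e=1
no rival 3-sequence matches.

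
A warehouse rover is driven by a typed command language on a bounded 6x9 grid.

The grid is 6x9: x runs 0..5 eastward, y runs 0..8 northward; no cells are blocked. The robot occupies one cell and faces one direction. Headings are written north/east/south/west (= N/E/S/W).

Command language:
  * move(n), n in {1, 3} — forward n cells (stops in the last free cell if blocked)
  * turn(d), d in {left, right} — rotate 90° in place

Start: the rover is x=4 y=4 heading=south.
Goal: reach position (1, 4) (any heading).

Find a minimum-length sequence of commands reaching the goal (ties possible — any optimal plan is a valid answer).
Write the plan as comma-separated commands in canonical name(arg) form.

turn(right), move(3)

t0: x=4 y=4 heading=south
1. turn(right) → x=4 y=4 heading=west
2. move(3) → x=1 y=4 heading=west
minimal: 2 command(s), checked below 2.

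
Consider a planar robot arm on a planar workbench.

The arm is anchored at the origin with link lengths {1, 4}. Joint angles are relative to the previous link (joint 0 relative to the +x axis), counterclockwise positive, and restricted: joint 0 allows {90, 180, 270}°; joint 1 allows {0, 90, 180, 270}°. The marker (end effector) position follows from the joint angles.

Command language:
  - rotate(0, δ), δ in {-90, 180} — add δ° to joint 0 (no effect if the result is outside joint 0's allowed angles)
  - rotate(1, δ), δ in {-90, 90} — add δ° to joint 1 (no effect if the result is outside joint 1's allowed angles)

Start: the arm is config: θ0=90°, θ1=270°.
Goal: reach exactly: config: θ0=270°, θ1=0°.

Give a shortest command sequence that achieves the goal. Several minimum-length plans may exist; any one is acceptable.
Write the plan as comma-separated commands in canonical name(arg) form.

begin: config: θ0=90°, θ1=270°
t=1 rotate(0, 180) ⇒ config: θ0=270°, θ1=270°
t=2 rotate(1, 90) ⇒ config: θ0=270°, θ1=0°
nothing shorter than 2 reaches the goal.

rotate(0, 180), rotate(1, 90)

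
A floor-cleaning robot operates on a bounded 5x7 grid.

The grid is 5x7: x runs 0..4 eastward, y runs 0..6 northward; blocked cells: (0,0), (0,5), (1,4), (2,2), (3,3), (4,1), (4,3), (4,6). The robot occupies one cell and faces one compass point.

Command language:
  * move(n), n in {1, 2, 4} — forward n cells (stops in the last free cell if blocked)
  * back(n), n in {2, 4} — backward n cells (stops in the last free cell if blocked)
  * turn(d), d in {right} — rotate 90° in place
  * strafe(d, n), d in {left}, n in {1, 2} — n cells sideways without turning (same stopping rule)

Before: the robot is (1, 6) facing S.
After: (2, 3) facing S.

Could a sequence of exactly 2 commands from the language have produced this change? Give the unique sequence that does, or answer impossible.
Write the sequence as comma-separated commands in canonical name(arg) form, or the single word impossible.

key: still facing S at the end — nothing in the sequence rotates
begin: (1, 6) facing S
1. strafe(left, 1) → (2, 6) facing S
2. move(4) → (2, 3) facing S
no other 2-command option fits: unique.

strafe(left, 1), move(4)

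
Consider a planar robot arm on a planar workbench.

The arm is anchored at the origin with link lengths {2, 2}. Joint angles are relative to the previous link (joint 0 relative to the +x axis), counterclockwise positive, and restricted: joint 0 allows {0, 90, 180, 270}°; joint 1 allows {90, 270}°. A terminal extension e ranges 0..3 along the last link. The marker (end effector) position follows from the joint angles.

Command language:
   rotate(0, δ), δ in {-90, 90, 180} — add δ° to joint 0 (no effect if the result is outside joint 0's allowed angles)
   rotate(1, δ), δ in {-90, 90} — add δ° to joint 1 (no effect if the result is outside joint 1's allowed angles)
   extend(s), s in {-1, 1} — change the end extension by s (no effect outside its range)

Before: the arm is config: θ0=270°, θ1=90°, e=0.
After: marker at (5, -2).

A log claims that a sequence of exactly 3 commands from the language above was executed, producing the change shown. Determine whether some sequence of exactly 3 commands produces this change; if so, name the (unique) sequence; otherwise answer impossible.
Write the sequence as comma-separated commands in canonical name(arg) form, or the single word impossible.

from: config: θ0=270°, θ1=90°, e=0
[1] after extend(1): config: θ0=270°, θ1=90°, e=1
[2] after extend(1): config: θ0=270°, θ1=90°, e=2
[3] after extend(1): config: θ0=270°, θ1=90°, e=3
all 343 alternatives checked — unique.

extend(1), extend(1), extend(1)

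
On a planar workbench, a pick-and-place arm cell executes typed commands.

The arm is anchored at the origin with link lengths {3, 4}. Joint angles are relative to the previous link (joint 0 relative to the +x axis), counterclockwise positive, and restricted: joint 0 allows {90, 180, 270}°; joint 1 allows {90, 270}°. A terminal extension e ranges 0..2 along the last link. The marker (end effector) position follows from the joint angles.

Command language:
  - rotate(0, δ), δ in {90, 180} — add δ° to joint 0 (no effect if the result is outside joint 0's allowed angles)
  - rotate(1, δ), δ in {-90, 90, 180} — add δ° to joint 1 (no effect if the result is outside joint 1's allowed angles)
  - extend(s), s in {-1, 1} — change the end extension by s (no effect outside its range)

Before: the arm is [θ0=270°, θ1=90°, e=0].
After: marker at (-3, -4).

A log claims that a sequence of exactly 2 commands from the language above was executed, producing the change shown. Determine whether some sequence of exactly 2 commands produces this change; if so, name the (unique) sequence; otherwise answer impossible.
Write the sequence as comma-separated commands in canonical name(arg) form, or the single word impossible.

key: running rotate(0, 90) before rotate(0, 180) would end elsewhere — order is forced
begin: [θ0=270°, θ1=90°, e=0]
t=1 rotate(0, 180) ⇒ [θ0=90°, θ1=90°, e=0]
t=2 rotate(0, 90) ⇒ [θ0=180°, θ1=90°, e=0]
no rival 2-sequence matches.

rotate(0, 180), rotate(0, 90)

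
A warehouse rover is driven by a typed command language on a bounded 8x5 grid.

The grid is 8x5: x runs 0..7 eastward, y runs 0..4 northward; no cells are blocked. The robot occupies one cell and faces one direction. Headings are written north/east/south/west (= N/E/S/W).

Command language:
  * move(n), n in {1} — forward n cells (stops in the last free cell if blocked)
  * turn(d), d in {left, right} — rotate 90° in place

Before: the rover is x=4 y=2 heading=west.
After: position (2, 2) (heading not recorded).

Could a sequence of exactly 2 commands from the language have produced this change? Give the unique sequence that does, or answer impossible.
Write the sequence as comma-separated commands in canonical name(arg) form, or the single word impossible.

start: x=4 y=2 heading=west
step 1 (move(1)): x=3 y=2 heading=west
step 2 (move(1)): x=2 y=2 heading=west
uniquely the one of 9 2-step routes that fits.

move(1), move(1)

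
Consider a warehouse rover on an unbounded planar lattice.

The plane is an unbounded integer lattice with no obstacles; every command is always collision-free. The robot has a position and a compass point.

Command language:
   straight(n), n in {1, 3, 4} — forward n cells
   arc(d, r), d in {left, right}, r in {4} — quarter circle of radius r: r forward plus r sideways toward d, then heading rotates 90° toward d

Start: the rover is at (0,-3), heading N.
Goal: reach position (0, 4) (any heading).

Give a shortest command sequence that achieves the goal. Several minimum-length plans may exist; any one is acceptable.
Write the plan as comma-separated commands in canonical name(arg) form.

begin: at (0,-3), heading N
[1] after straight(3): at (0,0), heading N
[2] after straight(4): at (0,4), heading N
shorter routes all fall short; 2 is best.

straight(3), straight(4)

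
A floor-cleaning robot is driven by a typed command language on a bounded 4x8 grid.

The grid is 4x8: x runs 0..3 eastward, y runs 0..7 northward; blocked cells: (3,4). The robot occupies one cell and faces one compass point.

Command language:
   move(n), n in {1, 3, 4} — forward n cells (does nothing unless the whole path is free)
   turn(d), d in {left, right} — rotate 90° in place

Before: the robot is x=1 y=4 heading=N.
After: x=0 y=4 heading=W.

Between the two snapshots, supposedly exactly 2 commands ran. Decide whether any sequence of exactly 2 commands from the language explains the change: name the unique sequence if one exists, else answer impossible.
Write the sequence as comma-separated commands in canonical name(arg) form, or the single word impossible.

turn(left), move(1)

key: running move(1) before turn(left) would end elsewhere — order is forced
start: x=1 y=4 heading=N
step 1 (turn(left)): x=1 y=4 heading=W
step 2 (move(1)): x=0 y=4 heading=W
all 25 alternatives checked — unique.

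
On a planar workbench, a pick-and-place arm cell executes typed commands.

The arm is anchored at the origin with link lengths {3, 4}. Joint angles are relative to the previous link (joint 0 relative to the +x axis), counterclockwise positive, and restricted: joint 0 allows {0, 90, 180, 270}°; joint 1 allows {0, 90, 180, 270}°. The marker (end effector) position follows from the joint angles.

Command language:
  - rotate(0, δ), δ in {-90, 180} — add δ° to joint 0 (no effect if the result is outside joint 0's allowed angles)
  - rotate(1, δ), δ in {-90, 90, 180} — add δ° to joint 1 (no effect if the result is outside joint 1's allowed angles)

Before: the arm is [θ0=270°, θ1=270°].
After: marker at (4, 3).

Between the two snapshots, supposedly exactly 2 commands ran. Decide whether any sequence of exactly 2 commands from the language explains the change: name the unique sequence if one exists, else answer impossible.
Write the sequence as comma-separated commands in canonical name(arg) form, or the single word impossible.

initial: [θ0=270°, θ1=270°]
[1] after rotate(0, -90): [θ0=180°, θ1=270°]
[2] after rotate(0, -90): [θ0=90°, θ1=270°]
all 25 alternatives checked — unique.

rotate(0, -90), rotate(0, -90)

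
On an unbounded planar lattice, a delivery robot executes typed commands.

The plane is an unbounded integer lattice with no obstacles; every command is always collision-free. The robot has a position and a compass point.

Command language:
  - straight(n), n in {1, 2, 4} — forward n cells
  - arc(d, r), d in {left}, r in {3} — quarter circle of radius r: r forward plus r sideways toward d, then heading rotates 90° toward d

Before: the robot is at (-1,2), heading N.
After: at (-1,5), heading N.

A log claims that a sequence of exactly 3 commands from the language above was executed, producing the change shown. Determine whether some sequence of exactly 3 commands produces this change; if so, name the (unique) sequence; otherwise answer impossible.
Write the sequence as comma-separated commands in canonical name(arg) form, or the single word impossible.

straight(1), straight(1), straight(1)

key: heading stays N — no command in the sequence turns
start: at (-1,2), heading N
[1] after straight(1): at (-1,3), heading N
[2] after straight(1): at (-1,4), heading N
[3] after straight(1): at (-1,5), heading N
uniquely the one of 64 3-step routes that fits.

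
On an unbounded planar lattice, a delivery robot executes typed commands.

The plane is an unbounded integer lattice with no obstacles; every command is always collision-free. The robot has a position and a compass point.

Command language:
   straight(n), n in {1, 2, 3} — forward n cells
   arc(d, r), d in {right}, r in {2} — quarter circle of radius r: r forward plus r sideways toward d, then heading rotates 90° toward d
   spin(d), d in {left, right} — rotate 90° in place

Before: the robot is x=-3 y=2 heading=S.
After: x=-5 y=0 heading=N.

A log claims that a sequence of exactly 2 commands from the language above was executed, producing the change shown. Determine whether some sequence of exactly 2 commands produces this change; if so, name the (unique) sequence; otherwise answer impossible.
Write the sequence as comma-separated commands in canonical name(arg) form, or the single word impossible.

arc(right, 2), spin(right)

key: order matters: swapping arc(right, 2) and spin(right) lands elsewhere
t0: x=-3 y=2 heading=S
step 1 (arc(right, 2)): x=-5 y=0 heading=W
step 2 (spin(right)): x=-5 y=0 heading=N
no other 2-command option fits: unique.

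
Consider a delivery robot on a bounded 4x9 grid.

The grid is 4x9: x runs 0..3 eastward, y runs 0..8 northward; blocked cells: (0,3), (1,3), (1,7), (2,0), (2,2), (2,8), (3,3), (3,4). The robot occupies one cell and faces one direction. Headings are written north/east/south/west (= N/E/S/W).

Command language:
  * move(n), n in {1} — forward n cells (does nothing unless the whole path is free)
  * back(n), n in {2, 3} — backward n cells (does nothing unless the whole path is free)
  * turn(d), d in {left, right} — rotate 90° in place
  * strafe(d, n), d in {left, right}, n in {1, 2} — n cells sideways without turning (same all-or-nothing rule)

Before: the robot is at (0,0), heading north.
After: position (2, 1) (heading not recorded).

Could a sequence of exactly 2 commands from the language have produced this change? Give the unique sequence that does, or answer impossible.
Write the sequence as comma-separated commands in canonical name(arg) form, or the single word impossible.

move(1), strafe(right, 2)

key: running strafe(right, 2) before move(1) would end elsewhere — order is forced
begin: at (0,0), heading north
[1] after move(1): at (0,1), heading north
[2] after strafe(right, 2): at (2,1), heading north
no rival 2-sequence matches.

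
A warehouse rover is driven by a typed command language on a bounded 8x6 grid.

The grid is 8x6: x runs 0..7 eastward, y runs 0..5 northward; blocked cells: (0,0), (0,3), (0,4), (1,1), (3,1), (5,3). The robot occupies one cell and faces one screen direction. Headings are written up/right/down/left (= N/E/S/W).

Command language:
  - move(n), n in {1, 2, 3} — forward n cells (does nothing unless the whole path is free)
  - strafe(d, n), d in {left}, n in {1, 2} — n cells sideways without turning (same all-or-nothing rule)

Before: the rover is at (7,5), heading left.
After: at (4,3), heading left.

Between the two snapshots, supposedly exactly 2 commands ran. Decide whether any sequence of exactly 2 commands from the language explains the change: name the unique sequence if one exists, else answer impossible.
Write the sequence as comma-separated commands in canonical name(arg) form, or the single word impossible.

key: still facing W at the end — nothing in the sequence rotates
from: at (7,5), heading left
t=1 move(3) ⇒ at (4,5), heading left
t=2 strafe(left, 2) ⇒ at (4,3), heading left
no rival 2-sequence matches.

move(3), strafe(left, 2)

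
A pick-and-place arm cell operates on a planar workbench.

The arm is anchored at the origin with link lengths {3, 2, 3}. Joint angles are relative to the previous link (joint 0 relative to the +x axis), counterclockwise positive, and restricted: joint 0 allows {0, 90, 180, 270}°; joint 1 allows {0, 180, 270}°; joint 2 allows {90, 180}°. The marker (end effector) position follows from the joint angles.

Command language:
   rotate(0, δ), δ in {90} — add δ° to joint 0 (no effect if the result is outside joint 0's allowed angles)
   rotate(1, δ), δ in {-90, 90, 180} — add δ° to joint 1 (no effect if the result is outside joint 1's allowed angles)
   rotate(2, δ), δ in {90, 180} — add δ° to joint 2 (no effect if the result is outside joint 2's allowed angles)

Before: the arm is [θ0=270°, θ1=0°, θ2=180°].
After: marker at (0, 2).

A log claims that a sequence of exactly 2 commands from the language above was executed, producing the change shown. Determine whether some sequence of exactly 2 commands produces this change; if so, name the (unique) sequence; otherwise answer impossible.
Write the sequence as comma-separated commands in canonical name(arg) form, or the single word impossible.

t0: [θ0=270°, θ1=0°, θ2=180°]
1. rotate(0, 90) → [θ0=0°, θ1=0°, θ2=180°]
2. rotate(0, 90) → [θ0=90°, θ1=0°, θ2=180°]
no rival 2-sequence matches.

rotate(0, 90), rotate(0, 90)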